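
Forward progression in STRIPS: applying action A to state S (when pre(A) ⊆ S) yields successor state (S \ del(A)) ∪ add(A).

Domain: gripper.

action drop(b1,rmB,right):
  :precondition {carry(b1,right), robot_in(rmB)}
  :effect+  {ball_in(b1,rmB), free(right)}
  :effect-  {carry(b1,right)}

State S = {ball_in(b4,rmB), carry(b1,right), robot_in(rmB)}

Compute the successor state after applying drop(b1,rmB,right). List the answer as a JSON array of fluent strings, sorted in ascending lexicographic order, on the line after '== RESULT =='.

Progress:
  pre ⊆ S: {carry(b1,right), robot_in(rmB)} ⊆ S  — applicable
  S \ del = {ball_in(b4,rmB), robot_in(rmB)}
  ∪ add   = {ball_in(b1,rmB), ball_in(b4,rmB), free(right), robot_in(rmB)}

== RESULT ==
["ball_in(b1,rmB)", "ball_in(b4,rmB)", "free(right)", "robot_in(rmB)"]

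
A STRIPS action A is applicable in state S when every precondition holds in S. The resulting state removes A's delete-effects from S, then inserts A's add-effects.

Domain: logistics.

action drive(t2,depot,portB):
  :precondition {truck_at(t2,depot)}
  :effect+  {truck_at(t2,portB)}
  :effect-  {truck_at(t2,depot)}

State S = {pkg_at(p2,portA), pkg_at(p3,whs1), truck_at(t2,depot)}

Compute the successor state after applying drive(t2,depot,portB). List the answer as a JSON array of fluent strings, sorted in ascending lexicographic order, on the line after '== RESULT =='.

Compute (S \ del) ∪ add:
  pre ⊆ S: {truck_at(t2,depot)} ⊆ S  — applicable
  S \ del = {pkg_at(p2,portA), pkg_at(p3,whs1)}
  ∪ add   = {pkg_at(p2,portA), pkg_at(p3,whs1), truck_at(t2,portB)}

== RESULT ==
["pkg_at(p2,portA)", "pkg_at(p3,whs1)", "truck_at(t2,portB)"]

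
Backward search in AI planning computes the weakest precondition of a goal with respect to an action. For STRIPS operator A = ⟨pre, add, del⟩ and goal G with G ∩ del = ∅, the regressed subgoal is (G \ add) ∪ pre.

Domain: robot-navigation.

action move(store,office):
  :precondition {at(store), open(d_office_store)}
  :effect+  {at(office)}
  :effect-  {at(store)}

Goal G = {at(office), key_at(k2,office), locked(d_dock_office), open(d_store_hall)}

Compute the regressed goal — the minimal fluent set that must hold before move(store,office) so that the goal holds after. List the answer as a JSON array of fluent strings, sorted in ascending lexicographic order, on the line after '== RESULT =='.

Compute (G \ add) ∪ pre:
  G ∩ del = {}  (empty — regression defined)
  G \ add = {at(office), key_at(k2,office), locked(d_dock_office), open(d_store_hall)} \ {at(office)} = {key_at(k2,office), locked(d_dock_office), open(d_store_hall)}
  ∪ pre   = {key_at(k2,office), locked(d_dock_office), open(d_store_hall)} ∪ {at(store), open(d_office_store)}
          = {at(store), key_at(k2,office), locked(d_dock_office), open(d_office_store), open(d_store_hall)}

== RESULT ==
["at(store)", "key_at(k2,office)", "locked(d_dock_office)", "open(d_office_store)", "open(d_store_hall)"]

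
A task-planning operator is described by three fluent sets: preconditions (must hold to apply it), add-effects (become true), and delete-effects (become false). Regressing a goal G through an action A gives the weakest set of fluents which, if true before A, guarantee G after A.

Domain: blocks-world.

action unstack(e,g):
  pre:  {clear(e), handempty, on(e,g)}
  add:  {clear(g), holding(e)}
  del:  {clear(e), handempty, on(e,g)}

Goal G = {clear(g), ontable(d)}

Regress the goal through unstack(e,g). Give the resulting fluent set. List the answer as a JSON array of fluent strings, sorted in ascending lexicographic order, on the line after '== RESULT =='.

Compute (G \ add) ∪ pre:
  G ∩ del = {}  (empty — regression defined)
  G \ add = {clear(g), ontable(d)} \ {clear(g), holding(e)} = {ontable(d)}
  ∪ pre   = {ontable(d)} ∪ {clear(e), handempty, on(e,g)}
          = {clear(e), handempty, on(e,g), ontable(d)}

== RESULT ==
["clear(e)", "handempty", "on(e,g)", "ontable(d)"]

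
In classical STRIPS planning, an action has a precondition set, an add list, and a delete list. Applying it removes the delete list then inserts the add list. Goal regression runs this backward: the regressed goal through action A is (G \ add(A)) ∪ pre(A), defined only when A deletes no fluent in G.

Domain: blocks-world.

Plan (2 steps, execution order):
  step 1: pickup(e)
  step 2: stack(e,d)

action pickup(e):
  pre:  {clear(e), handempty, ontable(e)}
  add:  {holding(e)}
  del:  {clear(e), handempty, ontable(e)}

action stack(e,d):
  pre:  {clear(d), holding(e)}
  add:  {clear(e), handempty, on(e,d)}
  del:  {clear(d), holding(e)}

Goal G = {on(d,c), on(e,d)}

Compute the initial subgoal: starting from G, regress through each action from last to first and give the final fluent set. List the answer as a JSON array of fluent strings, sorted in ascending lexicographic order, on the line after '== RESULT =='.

Work backward from the goal:
  through step 2 (stack(e,d)): drop {on(e,d)}, keep {on(d,c)}, require {clear(d), holding(e)}
    → {clear(d), holding(e), on(d,c)}
  through step 1 (pickup(e)): drop {holding(e)}, keep {clear(d), on(d,c)}, require {clear(e), handempty, ontable(e)}
    → {clear(d), clear(e), handempty, on(d,c), ontable(e)}

== RESULT ==
["clear(d)", "clear(e)", "handempty", "on(d,c)", "ontable(e)"]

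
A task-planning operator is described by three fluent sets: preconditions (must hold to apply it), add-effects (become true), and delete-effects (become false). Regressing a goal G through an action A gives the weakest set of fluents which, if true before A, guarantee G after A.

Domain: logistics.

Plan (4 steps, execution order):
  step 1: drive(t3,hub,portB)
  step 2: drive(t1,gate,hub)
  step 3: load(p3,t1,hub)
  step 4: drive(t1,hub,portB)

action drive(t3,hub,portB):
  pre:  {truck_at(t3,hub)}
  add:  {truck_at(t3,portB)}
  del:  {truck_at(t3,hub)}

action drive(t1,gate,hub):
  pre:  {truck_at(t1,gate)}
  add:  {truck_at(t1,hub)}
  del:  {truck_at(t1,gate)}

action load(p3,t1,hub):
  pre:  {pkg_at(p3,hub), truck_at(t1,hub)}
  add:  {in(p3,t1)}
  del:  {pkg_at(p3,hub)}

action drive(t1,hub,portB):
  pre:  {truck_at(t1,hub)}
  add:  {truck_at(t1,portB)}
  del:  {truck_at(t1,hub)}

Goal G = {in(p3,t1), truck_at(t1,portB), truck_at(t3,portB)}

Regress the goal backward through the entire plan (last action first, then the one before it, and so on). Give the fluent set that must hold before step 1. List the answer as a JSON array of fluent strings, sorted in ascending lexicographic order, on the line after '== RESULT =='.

Work backward from the goal:
  through step 4 (drive(t1,hub,portB)): drop {truck_at(t1,portB)}, keep {in(p3,t1), truck_at(t3,portB)}, require {truck_at(t1,hub)}
    → {in(p3,t1), truck_at(t1,hub), truck_at(t3,portB)}
  through step 3 (load(p3,t1,hub)): drop {in(p3,t1)}, keep {truck_at(t1,hub), truck_at(t3,portB)}, require {pkg_at(p3,hub), truck_at(t1,hub)}
    → {pkg_at(p3,hub), truck_at(t1,hub), truck_at(t3,portB)}
  through step 2 (drive(t1,gate,hub)): drop {truck_at(t1,hub)}, keep {pkg_at(p3,hub), truck_at(t3,portB)}, require {truck_at(t1,gate)}
    → {pkg_at(p3,hub), truck_at(t1,gate), truck_at(t3,portB)}
  through step 1 (drive(t3,hub,portB)): drop {truck_at(t3,portB)}, keep {pkg_at(p3,hub), truck_at(t1,gate)}, require {truck_at(t3,hub)}
    → {pkg_at(p3,hub), truck_at(t1,gate), truck_at(t3,hub)}

== RESULT ==
["pkg_at(p3,hub)", "truck_at(t1,gate)", "truck_at(t3,hub)"]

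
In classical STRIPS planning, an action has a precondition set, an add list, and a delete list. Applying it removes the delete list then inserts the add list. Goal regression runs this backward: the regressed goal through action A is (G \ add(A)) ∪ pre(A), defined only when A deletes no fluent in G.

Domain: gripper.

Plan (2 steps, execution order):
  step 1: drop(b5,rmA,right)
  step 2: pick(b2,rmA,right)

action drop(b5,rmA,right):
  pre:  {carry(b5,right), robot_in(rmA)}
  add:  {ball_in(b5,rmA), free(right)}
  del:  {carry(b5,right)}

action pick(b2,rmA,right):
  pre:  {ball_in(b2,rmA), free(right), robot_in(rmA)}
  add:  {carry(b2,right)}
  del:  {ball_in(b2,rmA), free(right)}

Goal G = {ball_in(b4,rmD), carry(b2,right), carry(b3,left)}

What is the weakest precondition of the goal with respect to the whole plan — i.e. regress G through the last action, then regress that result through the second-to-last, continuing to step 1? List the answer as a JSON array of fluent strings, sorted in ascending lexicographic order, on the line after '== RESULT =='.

Work backward from the goal:
  through step 2 (pick(b2,rmA,right)): drop {carry(b2,right)}, keep {ball_in(b4,rmD), carry(b3,left)}, require {ball_in(b2,rmA), free(right), robot_in(rmA)}
    → {ball_in(b2,rmA), ball_in(b4,rmD), carry(b3,left), free(right), robot_in(rmA)}
  through step 1 (drop(b5,rmA,right)): drop {free(right)}, keep {ball_in(b2,rmA), ball_in(b4,rmD), carry(b3,left), robot_in(rmA)}, require {carry(b5,right), robot_in(rmA)}
    → {ball_in(b2,rmA), ball_in(b4,rmD), carry(b3,left), carry(b5,right), robot_in(rmA)}

== RESULT ==
["ball_in(b2,rmA)", "ball_in(b4,rmD)", "carry(b3,left)", "carry(b5,right)", "robot_in(rmA)"]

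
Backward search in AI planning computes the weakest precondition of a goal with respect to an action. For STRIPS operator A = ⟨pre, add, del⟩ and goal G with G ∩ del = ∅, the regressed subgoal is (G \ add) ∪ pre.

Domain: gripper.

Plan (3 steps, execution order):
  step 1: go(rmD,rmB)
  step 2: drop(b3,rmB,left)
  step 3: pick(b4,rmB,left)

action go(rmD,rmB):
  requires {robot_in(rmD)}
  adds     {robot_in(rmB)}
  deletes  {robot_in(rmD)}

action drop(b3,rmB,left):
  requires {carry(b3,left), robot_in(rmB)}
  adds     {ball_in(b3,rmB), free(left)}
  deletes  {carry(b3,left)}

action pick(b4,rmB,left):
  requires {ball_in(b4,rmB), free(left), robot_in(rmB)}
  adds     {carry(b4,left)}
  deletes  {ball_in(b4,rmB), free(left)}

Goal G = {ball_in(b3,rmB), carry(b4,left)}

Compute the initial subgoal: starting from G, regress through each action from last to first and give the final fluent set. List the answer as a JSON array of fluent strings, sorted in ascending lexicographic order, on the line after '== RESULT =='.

Regress step by step:
  through step 3 (pick(b4,rmB,left)): drop {carry(b4,left)}, keep {ball_in(b3,rmB)}, require {ball_in(b4,rmB), free(left), robot_in(rmB)}
    → {ball_in(b3,rmB), ball_in(b4,rmB), free(left), robot_in(rmB)}
  through step 2 (drop(b3,rmB,left)): drop {ball_in(b3,rmB), free(left)}, keep {ball_in(b4,rmB), robot_in(rmB)}, require {carry(b3,left), robot_in(rmB)}
    → {ball_in(b4,rmB), carry(b3,left), robot_in(rmB)}
  through step 1 (go(rmD,rmB)): drop {robot_in(rmB)}, keep {ball_in(b4,rmB), carry(b3,left)}, require {robot_in(rmD)}
    → {ball_in(b4,rmB), carry(b3,left), robot_in(rmD)}

== RESULT ==
["ball_in(b4,rmB)", "carry(b3,left)", "robot_in(rmD)"]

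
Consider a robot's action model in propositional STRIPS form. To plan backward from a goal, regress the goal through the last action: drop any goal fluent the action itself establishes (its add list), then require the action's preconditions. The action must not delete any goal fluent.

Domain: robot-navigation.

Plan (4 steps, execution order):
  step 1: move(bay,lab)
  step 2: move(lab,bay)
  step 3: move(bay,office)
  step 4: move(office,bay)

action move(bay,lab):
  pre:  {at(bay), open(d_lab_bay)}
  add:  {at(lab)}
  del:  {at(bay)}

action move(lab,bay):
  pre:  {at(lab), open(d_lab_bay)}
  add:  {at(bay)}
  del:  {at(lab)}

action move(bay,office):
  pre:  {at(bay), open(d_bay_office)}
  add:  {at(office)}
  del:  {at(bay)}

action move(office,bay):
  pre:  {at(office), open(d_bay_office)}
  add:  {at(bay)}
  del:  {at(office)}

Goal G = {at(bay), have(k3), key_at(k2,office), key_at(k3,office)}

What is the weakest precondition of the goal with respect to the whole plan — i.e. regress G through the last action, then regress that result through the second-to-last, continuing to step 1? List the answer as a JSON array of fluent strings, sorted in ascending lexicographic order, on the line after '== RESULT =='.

Regress step by step:
  through step 4 (move(office,bay)): drop {at(bay)}, keep {have(k3), key_at(k2,office), key_at(k3,office)}, require {at(office), open(d_bay_office)}
    → {at(office), have(k3), key_at(k2,office), key_at(k3,office), open(d_bay_office)}
  through step 3 (move(bay,office)): drop {at(office)}, keep {have(k3), key_at(k2,office), key_at(k3,office), open(d_bay_office)}, require {at(bay), open(d_bay_office)}
    → {at(bay), have(k3), key_at(k2,office), key_at(k3,office), open(d_bay_office)}
  through step 2 (move(lab,bay)): drop {at(bay)}, keep {have(k3), key_at(k2,office), key_at(k3,office), open(d_bay_office)}, require {at(lab), open(d_lab_bay)}
    → {at(lab), have(k3), key_at(k2,office), key_at(k3,office), open(d_bay_office), open(d_lab_bay)}
  through step 1 (move(bay,lab)): drop {at(lab)}, keep {have(k3), key_at(k2,office), key_at(k3,office), open(d_bay_office), open(d_lab_bay)}, require {at(bay), open(d_lab_bay)}
    → {at(bay), have(k3), key_at(k2,office), key_at(k3,office), open(d_bay_office), open(d_lab_bay)}

== RESULT ==
["at(bay)", "have(k3)", "key_at(k2,office)", "key_at(k3,office)", "open(d_bay_office)", "open(d_lab_bay)"]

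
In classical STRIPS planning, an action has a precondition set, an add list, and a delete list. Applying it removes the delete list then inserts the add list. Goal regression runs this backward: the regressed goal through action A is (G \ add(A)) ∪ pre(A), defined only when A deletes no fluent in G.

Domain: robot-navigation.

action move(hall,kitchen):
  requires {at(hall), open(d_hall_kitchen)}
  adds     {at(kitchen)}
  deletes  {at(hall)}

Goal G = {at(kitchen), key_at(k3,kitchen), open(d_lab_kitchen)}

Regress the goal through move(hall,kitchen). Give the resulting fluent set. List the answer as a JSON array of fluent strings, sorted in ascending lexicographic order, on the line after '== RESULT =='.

Regress:
  G ∩ del = {}  (empty — regression defined)
  G \ add = {at(kitchen), key_at(k3,kitchen), open(d_lab_kitchen)} \ {at(kitchen)} = {key_at(k3,kitchen), open(d_lab_kitchen)}
  ∪ pre   = {key_at(k3,kitchen), open(d_lab_kitchen)} ∪ {at(hall), open(d_hall_kitchen)}
          = {at(hall), key_at(k3,kitchen), open(d_hall_kitchen), open(d_lab_kitchen)}

== RESULT ==
["at(hall)", "key_at(k3,kitchen)", "open(d_hall_kitchen)", "open(d_lab_kitchen)"]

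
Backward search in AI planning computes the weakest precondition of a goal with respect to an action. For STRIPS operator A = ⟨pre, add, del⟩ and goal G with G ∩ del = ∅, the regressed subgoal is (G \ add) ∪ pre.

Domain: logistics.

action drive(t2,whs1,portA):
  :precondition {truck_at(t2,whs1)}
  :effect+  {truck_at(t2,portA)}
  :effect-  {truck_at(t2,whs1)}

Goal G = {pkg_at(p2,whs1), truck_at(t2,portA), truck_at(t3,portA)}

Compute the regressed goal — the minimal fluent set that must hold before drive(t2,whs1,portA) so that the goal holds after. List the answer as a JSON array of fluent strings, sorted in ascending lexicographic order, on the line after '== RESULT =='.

Compute (G \ add) ∪ pre:
  G ∩ del = {}  (empty — regression defined)
  G \ add = {pkg_at(p2,whs1), truck_at(t2,portA), truck_at(t3,portA)} \ {truck_at(t2,portA)} = {pkg_at(p2,whs1), truck_at(t3,portA)}
  ∪ pre   = {pkg_at(p2,whs1), truck_at(t3,portA)} ∪ {truck_at(t2,whs1)}
          = {pkg_at(p2,whs1), truck_at(t2,whs1), truck_at(t3,portA)}

== RESULT ==
["pkg_at(p2,whs1)", "truck_at(t2,whs1)", "truck_at(t3,portA)"]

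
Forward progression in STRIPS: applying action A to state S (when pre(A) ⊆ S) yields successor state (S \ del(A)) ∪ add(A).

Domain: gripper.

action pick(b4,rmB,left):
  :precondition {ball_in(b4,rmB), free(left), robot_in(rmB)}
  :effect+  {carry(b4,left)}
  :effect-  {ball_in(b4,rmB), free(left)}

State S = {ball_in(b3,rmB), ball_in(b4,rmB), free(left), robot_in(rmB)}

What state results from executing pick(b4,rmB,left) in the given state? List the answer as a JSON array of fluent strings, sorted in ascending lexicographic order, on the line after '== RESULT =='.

Progress:
  pre ⊆ S: {ball_in(b4,rmB), free(left), robot_in(rmB)} ⊆ S  — applicable
  S \ del = {ball_in(b3,rmB), robot_in(rmB)}
  ∪ add   = {ball_in(b3,rmB), carry(b4,left), robot_in(rmB)}

== RESULT ==
["ball_in(b3,rmB)", "carry(b4,left)", "robot_in(rmB)"]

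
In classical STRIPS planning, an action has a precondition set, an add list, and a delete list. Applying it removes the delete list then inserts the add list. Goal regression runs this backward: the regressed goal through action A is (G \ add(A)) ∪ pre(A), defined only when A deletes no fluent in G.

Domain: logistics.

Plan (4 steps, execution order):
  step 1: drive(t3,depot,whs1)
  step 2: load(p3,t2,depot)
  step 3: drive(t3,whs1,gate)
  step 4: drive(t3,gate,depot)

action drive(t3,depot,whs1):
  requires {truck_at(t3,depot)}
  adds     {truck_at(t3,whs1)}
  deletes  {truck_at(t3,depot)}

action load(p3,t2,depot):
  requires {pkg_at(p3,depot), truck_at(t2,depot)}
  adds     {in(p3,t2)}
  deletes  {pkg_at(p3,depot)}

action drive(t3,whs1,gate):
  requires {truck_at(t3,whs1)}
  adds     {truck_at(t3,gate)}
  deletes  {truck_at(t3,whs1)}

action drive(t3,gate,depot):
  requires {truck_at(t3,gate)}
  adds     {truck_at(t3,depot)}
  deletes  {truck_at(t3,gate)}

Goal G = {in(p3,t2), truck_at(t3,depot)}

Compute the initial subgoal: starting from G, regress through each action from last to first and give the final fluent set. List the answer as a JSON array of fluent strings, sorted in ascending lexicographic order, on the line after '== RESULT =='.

Regress step by step:
  through step 4 (drive(t3,gate,depot)): drop {truck_at(t3,depot)}, keep {in(p3,t2)}, require {truck_at(t3,gate)}
    → {in(p3,t2), truck_at(t3,gate)}
  through step 3 (drive(t3,whs1,gate)): drop {truck_at(t3,gate)}, keep {in(p3,t2)}, require {truck_at(t3,whs1)}
    → {in(p3,t2), truck_at(t3,whs1)}
  through step 2 (load(p3,t2,depot)): drop {in(p3,t2)}, keep {truck_at(t3,whs1)}, require {pkg_at(p3,depot), truck_at(t2,depot)}
    → {pkg_at(p3,depot), truck_at(t2,depot), truck_at(t3,whs1)}
  through step 1 (drive(t3,depot,whs1)): drop {truck_at(t3,whs1)}, keep {pkg_at(p3,depot), truck_at(t2,depot)}, require {truck_at(t3,depot)}
    → {pkg_at(p3,depot), truck_at(t2,depot), truck_at(t3,depot)}

== RESULT ==
["pkg_at(p3,depot)", "truck_at(t2,depot)", "truck_at(t3,depot)"]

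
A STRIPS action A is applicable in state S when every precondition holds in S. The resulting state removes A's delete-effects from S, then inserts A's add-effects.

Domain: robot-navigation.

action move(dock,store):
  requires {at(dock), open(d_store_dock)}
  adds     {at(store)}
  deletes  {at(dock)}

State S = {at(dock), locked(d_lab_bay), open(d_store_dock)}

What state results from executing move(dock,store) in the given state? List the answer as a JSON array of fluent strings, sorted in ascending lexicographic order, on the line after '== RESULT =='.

Progress:
  pre ⊆ S: {at(dock), open(d_store_dock)} ⊆ S  — applicable
  S \ del = {locked(d_lab_bay), open(d_store_dock)}
  ∪ add   = {at(store), locked(d_lab_bay), open(d_store_dock)}

== RESULT ==
["at(store)", "locked(d_lab_bay)", "open(d_store_dock)"]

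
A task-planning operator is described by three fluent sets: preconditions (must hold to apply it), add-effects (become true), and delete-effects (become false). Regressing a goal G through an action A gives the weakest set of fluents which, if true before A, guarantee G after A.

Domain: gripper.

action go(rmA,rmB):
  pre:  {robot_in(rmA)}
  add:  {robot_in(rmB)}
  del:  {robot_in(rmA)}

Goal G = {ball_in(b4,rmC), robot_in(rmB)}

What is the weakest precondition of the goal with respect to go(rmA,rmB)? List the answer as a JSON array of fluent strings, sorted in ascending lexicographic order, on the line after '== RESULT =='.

Regress:
  G ∩ del = {}  (empty — regression defined)
  G \ add = {ball_in(b4,rmC), robot_in(rmB)} \ {robot_in(rmB)} = {ball_in(b4,rmC)}
  ∪ pre   = {ball_in(b4,rmC)} ∪ {robot_in(rmA)}
          = {ball_in(b4,rmC), robot_in(rmA)}

== RESULT ==
["ball_in(b4,rmC)", "robot_in(rmA)"]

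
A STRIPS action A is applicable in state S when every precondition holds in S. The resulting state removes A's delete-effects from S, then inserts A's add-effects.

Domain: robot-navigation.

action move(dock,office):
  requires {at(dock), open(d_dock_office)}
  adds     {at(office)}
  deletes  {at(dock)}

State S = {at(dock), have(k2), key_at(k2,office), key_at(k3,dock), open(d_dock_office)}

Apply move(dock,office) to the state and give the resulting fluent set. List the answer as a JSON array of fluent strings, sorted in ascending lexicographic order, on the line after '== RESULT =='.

Progress:
  pre ⊆ S: {at(dock), open(d_dock_office)} ⊆ S  — applicable
  S \ del = {have(k2), key_at(k2,office), key_at(k3,dock), open(d_dock_office)}
  ∪ add   = {at(office), have(k2), key_at(k2,office), key_at(k3,dock), open(d_dock_office)}

== RESULT ==
["at(office)", "have(k2)", "key_at(k2,office)", "key_at(k3,dock)", "open(d_dock_office)"]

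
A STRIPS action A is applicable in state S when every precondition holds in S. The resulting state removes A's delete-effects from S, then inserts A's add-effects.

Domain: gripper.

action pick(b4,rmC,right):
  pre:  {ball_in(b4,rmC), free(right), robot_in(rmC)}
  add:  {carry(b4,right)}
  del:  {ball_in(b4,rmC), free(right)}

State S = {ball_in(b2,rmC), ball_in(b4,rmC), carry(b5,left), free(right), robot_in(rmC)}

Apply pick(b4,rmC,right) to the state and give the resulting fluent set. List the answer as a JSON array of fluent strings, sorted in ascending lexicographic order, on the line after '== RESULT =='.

Compute (S \ del) ∪ add:
  pre ⊆ S: {ball_in(b4,rmC), free(right), robot_in(rmC)} ⊆ S  — applicable
  S \ del = {ball_in(b2,rmC), carry(b5,left), robot_in(rmC)}
  ∪ add   = {ball_in(b2,rmC), carry(b4,right), carry(b5,left), robot_in(rmC)}

== RESULT ==
["ball_in(b2,rmC)", "carry(b4,right)", "carry(b5,left)", "robot_in(rmC)"]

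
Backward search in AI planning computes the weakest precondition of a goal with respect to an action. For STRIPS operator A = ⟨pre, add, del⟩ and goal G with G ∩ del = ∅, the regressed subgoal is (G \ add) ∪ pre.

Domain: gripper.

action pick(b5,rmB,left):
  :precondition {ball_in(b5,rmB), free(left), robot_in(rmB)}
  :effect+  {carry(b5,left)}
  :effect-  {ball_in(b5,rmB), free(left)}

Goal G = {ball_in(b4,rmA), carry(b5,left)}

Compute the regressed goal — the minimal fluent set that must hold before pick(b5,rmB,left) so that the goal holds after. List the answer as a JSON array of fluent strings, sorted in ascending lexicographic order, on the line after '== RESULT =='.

Regress:
  G ∩ del = {}  (empty — regression defined)
  G \ add = {ball_in(b4,rmA), carry(b5,left)} \ {carry(b5,left)} = {ball_in(b4,rmA)}
  ∪ pre   = {ball_in(b4,rmA)} ∪ {ball_in(b5,rmB), free(left), robot_in(rmB)}
          = {ball_in(b4,rmA), ball_in(b5,rmB), free(left), robot_in(rmB)}

== RESULT ==
["ball_in(b4,rmA)", "ball_in(b5,rmB)", "free(left)", "robot_in(rmB)"]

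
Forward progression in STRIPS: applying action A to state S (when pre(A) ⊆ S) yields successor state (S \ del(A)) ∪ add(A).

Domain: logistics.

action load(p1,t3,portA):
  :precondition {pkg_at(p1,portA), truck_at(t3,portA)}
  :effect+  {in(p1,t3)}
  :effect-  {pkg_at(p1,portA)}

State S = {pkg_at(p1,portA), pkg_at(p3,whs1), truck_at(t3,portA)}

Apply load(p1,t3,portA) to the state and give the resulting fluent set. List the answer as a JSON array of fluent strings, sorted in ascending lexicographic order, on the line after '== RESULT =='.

Progress:
  pre ⊆ S: {pkg_at(p1,portA), truck_at(t3,portA)} ⊆ S  — applicable
  S \ del = {pkg_at(p3,whs1), truck_at(t3,portA)}
  ∪ add   = {in(p1,t3), pkg_at(p3,whs1), truck_at(t3,portA)}

== RESULT ==
["in(p1,t3)", "pkg_at(p3,whs1)", "truck_at(t3,portA)"]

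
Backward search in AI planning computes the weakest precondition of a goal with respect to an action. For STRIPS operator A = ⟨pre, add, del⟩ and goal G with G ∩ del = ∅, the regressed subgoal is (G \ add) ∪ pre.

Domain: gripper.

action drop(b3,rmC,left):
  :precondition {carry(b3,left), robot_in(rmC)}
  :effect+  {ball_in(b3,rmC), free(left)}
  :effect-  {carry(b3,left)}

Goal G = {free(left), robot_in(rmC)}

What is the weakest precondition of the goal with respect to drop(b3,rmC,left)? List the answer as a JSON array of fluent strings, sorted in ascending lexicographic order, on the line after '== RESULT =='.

Compute (G \ add) ∪ pre:
  G ∩ del = {}  (empty — regression defined)
  G \ add = {free(left), robot_in(rmC)} \ {ball_in(b3,rmC), free(left)} = {robot_in(rmC)}
  ∪ pre   = {robot_in(rmC)} ∪ {carry(b3,left), robot_in(rmC)}
          = {carry(b3,left), robot_in(rmC)}

== RESULT ==
["carry(b3,left)", "robot_in(rmC)"]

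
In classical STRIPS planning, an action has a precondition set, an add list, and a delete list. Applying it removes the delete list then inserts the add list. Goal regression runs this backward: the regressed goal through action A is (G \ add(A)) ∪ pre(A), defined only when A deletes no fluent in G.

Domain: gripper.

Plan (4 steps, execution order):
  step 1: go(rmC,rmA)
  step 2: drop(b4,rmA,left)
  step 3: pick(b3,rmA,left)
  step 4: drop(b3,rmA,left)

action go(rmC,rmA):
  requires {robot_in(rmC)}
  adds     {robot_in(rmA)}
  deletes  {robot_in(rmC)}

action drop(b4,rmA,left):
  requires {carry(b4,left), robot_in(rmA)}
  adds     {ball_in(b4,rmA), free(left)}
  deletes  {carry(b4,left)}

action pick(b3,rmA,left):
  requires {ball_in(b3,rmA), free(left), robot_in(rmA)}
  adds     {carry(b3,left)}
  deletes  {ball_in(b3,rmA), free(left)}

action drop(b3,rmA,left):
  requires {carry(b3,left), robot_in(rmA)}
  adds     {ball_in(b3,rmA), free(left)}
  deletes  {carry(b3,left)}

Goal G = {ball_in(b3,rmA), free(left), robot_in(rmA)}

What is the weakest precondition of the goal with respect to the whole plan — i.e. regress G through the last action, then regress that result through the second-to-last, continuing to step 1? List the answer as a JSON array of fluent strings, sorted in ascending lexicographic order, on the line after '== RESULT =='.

Regress step by step:
  through step 4 (drop(b3,rmA,left)): drop {ball_in(b3,rmA), free(left)}, keep {robot_in(rmA)}, require {carry(b3,left), robot_in(rmA)}
    → {carry(b3,left), robot_in(rmA)}
  through step 3 (pick(b3,rmA,left)): drop {carry(b3,left)}, keep {robot_in(rmA)}, require {ball_in(b3,rmA), free(left), robot_in(rmA)}
    → {ball_in(b3,rmA), free(left), robot_in(rmA)}
  through step 2 (drop(b4,rmA,left)): drop {free(left)}, keep {ball_in(b3,rmA), robot_in(rmA)}, require {carry(b4,left), robot_in(rmA)}
    → {ball_in(b3,rmA), carry(b4,left), robot_in(rmA)}
  through step 1 (go(rmC,rmA)): drop {robot_in(rmA)}, keep {ball_in(b3,rmA), carry(b4,left)}, require {robot_in(rmC)}
    → {ball_in(b3,rmA), carry(b4,left), robot_in(rmC)}

== RESULT ==
["ball_in(b3,rmA)", "carry(b4,left)", "robot_in(rmC)"]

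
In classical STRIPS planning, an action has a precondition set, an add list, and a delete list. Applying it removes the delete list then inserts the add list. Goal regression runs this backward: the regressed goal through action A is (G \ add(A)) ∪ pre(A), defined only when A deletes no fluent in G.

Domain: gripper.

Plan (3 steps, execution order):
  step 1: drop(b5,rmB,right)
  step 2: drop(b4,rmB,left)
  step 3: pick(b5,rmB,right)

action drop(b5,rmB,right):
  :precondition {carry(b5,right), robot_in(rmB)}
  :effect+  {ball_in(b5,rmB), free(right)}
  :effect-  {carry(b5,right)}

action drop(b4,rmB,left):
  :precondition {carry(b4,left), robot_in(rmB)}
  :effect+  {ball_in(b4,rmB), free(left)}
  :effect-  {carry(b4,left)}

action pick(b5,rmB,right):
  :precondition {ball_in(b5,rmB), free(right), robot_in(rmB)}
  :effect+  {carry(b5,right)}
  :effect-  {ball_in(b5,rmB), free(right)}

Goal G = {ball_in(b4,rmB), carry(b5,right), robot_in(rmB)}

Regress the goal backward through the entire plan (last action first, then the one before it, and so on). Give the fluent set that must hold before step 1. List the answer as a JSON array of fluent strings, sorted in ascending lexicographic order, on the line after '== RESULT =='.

Work backward from the goal:
  through step 3 (pick(b5,rmB,right)): drop {carry(b5,right)}, keep {ball_in(b4,rmB), robot_in(rmB)}, require {ball_in(b5,rmB), free(right), robot_in(rmB)}
    → {ball_in(b4,rmB), ball_in(b5,rmB), free(right), robot_in(rmB)}
  through step 2 (drop(b4,rmB,left)): drop {ball_in(b4,rmB)}, keep {ball_in(b5,rmB), free(right), robot_in(rmB)}, require {carry(b4,left), robot_in(rmB)}
    → {ball_in(b5,rmB), carry(b4,left), free(right), robot_in(rmB)}
  through step 1 (drop(b5,rmB,right)): drop {ball_in(b5,rmB), free(right)}, keep {carry(b4,left), robot_in(rmB)}, require {carry(b5,right), robot_in(rmB)}
    → {carry(b4,left), carry(b5,right), robot_in(rmB)}

== RESULT ==
["carry(b4,left)", "carry(b5,right)", "robot_in(rmB)"]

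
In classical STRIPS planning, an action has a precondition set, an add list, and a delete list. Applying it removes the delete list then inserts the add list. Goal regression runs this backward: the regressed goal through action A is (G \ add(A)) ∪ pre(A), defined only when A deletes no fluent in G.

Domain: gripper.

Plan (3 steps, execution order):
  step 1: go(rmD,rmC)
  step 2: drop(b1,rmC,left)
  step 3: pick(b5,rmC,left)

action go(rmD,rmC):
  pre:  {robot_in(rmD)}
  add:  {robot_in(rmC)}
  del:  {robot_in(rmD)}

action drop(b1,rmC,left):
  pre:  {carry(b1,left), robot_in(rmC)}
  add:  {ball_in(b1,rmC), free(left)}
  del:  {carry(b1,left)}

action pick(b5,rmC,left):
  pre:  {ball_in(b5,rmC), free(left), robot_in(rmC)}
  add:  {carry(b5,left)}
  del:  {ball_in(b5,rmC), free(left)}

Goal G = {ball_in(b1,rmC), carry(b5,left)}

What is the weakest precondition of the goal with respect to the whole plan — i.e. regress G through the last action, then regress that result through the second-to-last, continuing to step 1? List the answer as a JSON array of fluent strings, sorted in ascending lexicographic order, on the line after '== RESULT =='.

Work backward from the goal:
  through step 3 (pick(b5,rmC,left)): drop {carry(b5,left)}, keep {ball_in(b1,rmC)}, require {ball_in(b5,rmC), free(left), robot_in(rmC)}
    → {ball_in(b1,rmC), ball_in(b5,rmC), free(left), robot_in(rmC)}
  through step 2 (drop(b1,rmC,left)): drop {ball_in(b1,rmC), free(left)}, keep {ball_in(b5,rmC), robot_in(rmC)}, require {carry(b1,left), robot_in(rmC)}
    → {ball_in(b5,rmC), carry(b1,left), robot_in(rmC)}
  through step 1 (go(rmD,rmC)): drop {robot_in(rmC)}, keep {ball_in(b5,rmC), carry(b1,left)}, require {robot_in(rmD)}
    → {ball_in(b5,rmC), carry(b1,left), robot_in(rmD)}

== RESULT ==
["ball_in(b5,rmC)", "carry(b1,left)", "robot_in(rmD)"]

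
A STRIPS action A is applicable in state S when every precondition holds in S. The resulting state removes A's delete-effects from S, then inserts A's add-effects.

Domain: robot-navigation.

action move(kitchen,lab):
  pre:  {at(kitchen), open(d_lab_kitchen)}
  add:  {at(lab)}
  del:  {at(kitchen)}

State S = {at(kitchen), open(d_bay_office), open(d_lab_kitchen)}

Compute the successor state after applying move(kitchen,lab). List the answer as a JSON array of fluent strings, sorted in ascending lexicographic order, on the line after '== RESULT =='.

Compute (S \ del) ∪ add:
  pre ⊆ S: {at(kitchen), open(d_lab_kitchen)} ⊆ S  — applicable
  S \ del = {open(d_bay_office), open(d_lab_kitchen)}
  ∪ add   = {at(lab), open(d_bay_office), open(d_lab_kitchen)}

== RESULT ==
["at(lab)", "open(d_bay_office)", "open(d_lab_kitchen)"]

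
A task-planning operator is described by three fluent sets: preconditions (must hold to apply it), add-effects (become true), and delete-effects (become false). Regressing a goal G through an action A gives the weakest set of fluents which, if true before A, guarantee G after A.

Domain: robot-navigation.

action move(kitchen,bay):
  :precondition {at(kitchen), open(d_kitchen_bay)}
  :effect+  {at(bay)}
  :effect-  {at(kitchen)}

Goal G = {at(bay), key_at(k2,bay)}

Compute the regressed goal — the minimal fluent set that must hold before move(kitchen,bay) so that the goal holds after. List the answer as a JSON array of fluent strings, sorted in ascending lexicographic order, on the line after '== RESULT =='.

Regress:
  G ∩ del = {}  (empty — regression defined)
  G \ add = {at(bay), key_at(k2,bay)} \ {at(bay)} = {key_at(k2,bay)}
  ∪ pre   = {key_at(k2,bay)} ∪ {at(kitchen), open(d_kitchen_bay)}
          = {at(kitchen), key_at(k2,bay), open(d_kitchen_bay)}

== RESULT ==
["at(kitchen)", "key_at(k2,bay)", "open(d_kitchen_bay)"]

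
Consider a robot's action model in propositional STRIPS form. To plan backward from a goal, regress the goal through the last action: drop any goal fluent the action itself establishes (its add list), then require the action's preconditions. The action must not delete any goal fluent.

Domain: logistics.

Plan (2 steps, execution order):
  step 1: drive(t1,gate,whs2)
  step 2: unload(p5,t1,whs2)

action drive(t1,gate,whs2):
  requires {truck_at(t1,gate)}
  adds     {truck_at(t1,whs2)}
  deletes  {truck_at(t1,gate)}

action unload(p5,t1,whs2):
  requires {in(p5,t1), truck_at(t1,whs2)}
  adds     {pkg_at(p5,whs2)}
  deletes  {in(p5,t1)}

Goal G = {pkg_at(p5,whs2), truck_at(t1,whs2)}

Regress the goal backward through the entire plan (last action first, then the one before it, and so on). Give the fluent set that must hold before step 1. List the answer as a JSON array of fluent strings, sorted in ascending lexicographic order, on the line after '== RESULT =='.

Regress step by step:
  through step 2 (unload(p5,t1,whs2)): drop {pkg_at(p5,whs2)}, keep {truck_at(t1,whs2)}, require {in(p5,t1), truck_at(t1,whs2)}
    → {in(p5,t1), truck_at(t1,whs2)}
  through step 1 (drive(t1,gate,whs2)): drop {truck_at(t1,whs2)}, keep {in(p5,t1)}, require {truck_at(t1,gate)}
    → {in(p5,t1), truck_at(t1,gate)}

== RESULT ==
["in(p5,t1)", "truck_at(t1,gate)"]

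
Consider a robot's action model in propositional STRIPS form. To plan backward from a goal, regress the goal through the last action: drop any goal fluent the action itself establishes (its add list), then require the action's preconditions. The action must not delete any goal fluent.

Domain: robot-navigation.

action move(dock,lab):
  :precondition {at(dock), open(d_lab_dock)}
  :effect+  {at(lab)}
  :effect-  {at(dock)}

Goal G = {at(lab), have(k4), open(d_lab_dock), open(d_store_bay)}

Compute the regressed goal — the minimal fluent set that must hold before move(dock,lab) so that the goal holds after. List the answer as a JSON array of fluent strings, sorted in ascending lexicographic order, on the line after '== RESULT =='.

Regress:
  G ∩ del = {}  (empty — regression defined)
  G \ add = {at(lab), have(k4), open(d_lab_dock), open(d_store_bay)} \ {at(lab)} = {have(k4), open(d_lab_dock), open(d_store_bay)}
  ∪ pre   = {have(k4), open(d_lab_dock), open(d_store_bay)} ∪ {at(dock), open(d_lab_dock)}
          = {at(dock), have(k4), open(d_lab_dock), open(d_store_bay)}

== RESULT ==
["at(dock)", "have(k4)", "open(d_lab_dock)", "open(d_store_bay)"]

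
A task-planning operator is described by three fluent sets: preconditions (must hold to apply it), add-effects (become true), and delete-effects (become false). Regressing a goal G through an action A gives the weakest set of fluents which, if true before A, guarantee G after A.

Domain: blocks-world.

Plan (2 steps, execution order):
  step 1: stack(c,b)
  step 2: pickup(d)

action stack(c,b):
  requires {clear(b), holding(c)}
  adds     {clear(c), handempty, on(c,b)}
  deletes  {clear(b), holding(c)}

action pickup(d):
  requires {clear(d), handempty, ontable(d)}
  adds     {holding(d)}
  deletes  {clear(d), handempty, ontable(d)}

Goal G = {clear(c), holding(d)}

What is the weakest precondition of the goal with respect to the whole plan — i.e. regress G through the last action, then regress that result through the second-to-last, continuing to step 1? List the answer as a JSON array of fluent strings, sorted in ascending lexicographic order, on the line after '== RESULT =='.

Work backward from the goal:
  through step 2 (pickup(d)): drop {holding(d)}, keep {clear(c)}, require {clear(d), handempty, ontable(d)}
    → {clear(c), clear(d), handempty, ontable(d)}
  through step 1 (stack(c,b)): drop {clear(c), handempty}, keep {clear(d), ontable(d)}, require {clear(b), holding(c)}
    → {clear(b), clear(d), holding(c), ontable(d)}

== RESULT ==
["clear(b)", "clear(d)", "holding(c)", "ontable(d)"]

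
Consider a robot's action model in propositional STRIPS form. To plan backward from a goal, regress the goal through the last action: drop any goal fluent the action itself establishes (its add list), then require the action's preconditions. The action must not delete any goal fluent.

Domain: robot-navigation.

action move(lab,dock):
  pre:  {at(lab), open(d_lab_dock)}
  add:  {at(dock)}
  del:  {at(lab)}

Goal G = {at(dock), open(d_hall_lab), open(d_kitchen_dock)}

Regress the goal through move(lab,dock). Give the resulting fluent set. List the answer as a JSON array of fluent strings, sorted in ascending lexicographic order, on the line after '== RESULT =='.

Regress:
  G ∩ del = {}  (empty — regression defined)
  G \ add = {at(dock), open(d_hall_lab), open(d_kitchen_dock)} \ {at(dock)} = {open(d_hall_lab), open(d_kitchen_dock)}
  ∪ pre   = {open(d_hall_lab), open(d_kitchen_dock)} ∪ {at(lab), open(d_lab_dock)}
          = {at(lab), open(d_hall_lab), open(d_kitchen_dock), open(d_lab_dock)}

== RESULT ==
["at(lab)", "open(d_hall_lab)", "open(d_kitchen_dock)", "open(d_lab_dock)"]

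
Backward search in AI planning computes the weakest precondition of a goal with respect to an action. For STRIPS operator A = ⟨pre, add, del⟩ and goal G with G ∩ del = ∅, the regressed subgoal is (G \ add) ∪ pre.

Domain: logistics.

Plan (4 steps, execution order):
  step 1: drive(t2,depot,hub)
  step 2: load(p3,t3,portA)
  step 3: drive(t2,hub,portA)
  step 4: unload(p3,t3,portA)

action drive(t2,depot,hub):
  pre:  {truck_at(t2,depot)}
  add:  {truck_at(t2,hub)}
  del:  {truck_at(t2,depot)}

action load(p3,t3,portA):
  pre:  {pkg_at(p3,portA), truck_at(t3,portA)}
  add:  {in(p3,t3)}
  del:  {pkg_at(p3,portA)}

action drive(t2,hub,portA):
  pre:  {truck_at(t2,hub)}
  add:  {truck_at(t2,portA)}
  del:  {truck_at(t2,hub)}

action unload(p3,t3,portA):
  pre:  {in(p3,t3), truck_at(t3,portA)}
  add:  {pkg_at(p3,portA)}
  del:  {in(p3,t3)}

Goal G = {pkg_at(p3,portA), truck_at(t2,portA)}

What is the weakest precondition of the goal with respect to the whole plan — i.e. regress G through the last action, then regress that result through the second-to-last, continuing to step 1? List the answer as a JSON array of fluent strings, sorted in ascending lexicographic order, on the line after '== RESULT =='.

Work backward from the goal:
  through step 4 (unload(p3,t3,portA)): drop {pkg_at(p3,portA)}, keep {truck_at(t2,portA)}, require {in(p3,t3), truck_at(t3,portA)}
    → {in(p3,t3), truck_at(t2,portA), truck_at(t3,portA)}
  through step 3 (drive(t2,hub,portA)): drop {truck_at(t2,portA)}, keep {in(p3,t3), truck_at(t3,portA)}, require {truck_at(t2,hub)}
    → {in(p3,t3), truck_at(t2,hub), truck_at(t3,portA)}
  through step 2 (load(p3,t3,portA)): drop {in(p3,t3)}, keep {truck_at(t2,hub), truck_at(t3,portA)}, require {pkg_at(p3,portA), truck_at(t3,portA)}
    → {pkg_at(p3,portA), truck_at(t2,hub), truck_at(t3,portA)}
  through step 1 (drive(t2,depot,hub)): drop {truck_at(t2,hub)}, keep {pkg_at(p3,portA), truck_at(t3,portA)}, require {truck_at(t2,depot)}
    → {pkg_at(p3,portA), truck_at(t2,depot), truck_at(t3,portA)}

== RESULT ==
["pkg_at(p3,portA)", "truck_at(t2,depot)", "truck_at(t3,portA)"]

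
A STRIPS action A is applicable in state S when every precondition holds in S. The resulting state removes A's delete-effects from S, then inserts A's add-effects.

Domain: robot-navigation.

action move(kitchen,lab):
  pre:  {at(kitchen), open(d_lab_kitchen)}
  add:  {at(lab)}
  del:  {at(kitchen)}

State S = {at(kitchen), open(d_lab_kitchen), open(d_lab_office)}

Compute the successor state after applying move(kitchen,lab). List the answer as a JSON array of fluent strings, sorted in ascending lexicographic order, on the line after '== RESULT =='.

Progress:
  pre ⊆ S: {at(kitchen), open(d_lab_kitchen)} ⊆ S  — applicable
  S \ del = {open(d_lab_kitchen), open(d_lab_office)}
  ∪ add   = {at(lab), open(d_lab_kitchen), open(d_lab_office)}

== RESULT ==
["at(lab)", "open(d_lab_kitchen)", "open(d_lab_office)"]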